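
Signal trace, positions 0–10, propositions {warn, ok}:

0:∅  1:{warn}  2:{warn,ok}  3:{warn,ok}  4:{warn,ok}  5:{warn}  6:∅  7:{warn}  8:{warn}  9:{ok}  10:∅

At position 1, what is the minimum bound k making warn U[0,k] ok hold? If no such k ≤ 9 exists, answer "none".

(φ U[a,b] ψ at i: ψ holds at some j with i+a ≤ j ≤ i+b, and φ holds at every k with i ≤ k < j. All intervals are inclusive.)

Need earliest j ≥ 1 with ok, and warn at every k in [1,j-1].
  j=1: rhs fails.
  j=2: rhs holds; lhs holds on [1,1]. k = 1.

1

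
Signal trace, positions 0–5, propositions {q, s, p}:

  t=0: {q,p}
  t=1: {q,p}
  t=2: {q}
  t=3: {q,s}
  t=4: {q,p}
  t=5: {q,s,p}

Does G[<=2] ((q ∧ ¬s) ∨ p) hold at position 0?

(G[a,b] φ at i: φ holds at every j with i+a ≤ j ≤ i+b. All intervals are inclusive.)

Yes

Check ((q ∧ ¬s) ∨ p) at every j in [0,2]:
  j=0: true
  j=1: true
  j=2: true
All positions satisfy it → formula holds.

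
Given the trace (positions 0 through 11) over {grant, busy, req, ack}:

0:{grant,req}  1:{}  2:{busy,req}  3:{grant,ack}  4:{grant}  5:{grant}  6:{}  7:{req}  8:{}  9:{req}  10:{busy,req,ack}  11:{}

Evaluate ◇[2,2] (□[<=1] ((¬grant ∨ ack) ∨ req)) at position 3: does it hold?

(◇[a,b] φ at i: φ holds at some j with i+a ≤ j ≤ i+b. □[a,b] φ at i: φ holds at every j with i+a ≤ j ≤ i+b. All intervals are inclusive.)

Check □[<=1] ((¬grant ∨ ack) ∨ req) at each j in [5,5]:
  j=5: fails at 5
No position in the window satisfies it → formula fails.

Does not hold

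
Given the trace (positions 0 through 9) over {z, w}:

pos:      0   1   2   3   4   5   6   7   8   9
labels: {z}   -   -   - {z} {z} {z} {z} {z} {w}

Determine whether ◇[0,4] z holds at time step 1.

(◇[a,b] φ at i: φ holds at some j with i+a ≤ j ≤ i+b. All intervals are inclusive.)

Check z at each j in [1,5]:
  j=1: false
  j=2: false
  j=3: false
  j=4: true
  j=5: true
Found at j=4 → formula holds.

Yes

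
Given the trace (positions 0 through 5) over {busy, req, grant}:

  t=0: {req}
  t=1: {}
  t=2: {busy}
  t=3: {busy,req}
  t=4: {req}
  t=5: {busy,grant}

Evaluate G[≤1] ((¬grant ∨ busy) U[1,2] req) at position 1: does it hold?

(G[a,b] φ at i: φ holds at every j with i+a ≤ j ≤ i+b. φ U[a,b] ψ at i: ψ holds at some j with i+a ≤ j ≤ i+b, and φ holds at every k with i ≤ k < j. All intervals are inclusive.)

Check ((¬grant ∨ busy) U[1,2] req) at every j in [1,2]:
  j=1: holds
  j=2: holds
All positions satisfy it → formula holds.

Yes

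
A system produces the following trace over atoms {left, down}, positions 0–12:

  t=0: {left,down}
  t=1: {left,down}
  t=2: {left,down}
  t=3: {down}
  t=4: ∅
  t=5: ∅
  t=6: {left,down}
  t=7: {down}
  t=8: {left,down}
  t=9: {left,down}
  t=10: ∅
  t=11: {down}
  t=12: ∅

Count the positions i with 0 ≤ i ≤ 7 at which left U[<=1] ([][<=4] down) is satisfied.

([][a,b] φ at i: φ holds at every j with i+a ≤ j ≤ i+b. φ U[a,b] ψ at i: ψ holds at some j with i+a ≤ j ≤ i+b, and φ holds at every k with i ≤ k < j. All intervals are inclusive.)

0

Evaluate at each i in [0,7]:
  i=0: ✗ (no rhs in [0,1])
  i=1: ✗ (no rhs in [1,2])
  i=2: ✗ (no rhs in [2,3])
  i=3: ✗ (no rhs in [3,4])
  i=4: ✗ (no rhs in [4,5])
  i=5: ✗ (no rhs in [5,6])
  i=6: ✗ (no rhs in [6,7])
  i=7: ✗ (no rhs in [7,8])
Positions where it holds: {} → 0.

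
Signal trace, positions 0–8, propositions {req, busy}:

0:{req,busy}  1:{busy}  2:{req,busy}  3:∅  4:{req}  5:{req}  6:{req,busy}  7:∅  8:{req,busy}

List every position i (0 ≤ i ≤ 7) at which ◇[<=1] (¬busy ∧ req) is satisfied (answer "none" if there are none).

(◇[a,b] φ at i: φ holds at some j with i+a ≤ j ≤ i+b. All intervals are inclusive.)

3, 4, 5

Evaluate at each i in [0,7]:
  i=0: ✗ (none in [0,1])
  i=1: ✗ (none in [1,2])
  i=2: ✗ (none in [2,3])
  i=3: ✓ (witness j=4)
  i=4: ✓ (witness j=4)
  i=5: ✓ (witness j=5)
  i=6: ✗ (none in [6,7])
  i=7: ✗ (none in [7,8])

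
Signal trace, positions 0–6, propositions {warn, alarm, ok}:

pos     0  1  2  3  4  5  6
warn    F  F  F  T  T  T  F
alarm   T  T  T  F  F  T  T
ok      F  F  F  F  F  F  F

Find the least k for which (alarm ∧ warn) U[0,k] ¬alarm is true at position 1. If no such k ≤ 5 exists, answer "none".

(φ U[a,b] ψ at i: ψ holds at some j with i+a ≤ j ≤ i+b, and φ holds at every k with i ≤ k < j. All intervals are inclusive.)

none

Need earliest j ≥ 1 with ¬alarm, and (alarm ∧ warn) at every k in [1,j-1].
  j=1: rhs fails.
  j=2: rhs fails.
  j=3: rhs holds but lhs fails at k=1.
  j=4: rhs holds but lhs fails at k=1.
  j=5: rhs fails.
  j=6: rhs fails.
No witness within the range → none.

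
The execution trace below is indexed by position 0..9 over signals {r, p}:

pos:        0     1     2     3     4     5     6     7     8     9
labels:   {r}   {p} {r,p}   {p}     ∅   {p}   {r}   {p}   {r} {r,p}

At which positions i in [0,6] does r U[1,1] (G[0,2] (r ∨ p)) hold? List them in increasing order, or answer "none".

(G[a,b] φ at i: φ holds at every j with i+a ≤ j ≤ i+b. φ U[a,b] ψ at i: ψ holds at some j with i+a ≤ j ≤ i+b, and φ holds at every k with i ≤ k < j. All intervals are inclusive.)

Evaluate at each i in [0,6]:
  i=0: ✓ (rhs at j=1; lhs holds on [0,0])
  i=1: ✗ (no rhs in [2,2])
  i=2: ✗ (no rhs in [3,3])
  i=3: ✗ (no rhs in [4,4])
  i=4: ✗ (lhs fails at k=4 before rhs at j=5)
  i=5: ✗ (lhs fails at k=5 before rhs at j=6)
  i=6: ✓ (rhs at j=7; lhs holds on [6,6])

0, 6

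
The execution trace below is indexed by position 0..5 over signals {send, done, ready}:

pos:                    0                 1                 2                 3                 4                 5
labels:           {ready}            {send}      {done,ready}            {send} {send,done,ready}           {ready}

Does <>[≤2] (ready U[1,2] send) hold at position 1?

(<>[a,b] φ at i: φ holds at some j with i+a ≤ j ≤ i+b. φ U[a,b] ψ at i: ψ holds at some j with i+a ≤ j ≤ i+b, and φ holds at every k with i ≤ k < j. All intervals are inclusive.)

Check (ready U[1,2] send) at each j in [1,3]:
  j=1: fails
  j=2: holds
  j=3: fails
Found at j=2 → formula holds.

Holds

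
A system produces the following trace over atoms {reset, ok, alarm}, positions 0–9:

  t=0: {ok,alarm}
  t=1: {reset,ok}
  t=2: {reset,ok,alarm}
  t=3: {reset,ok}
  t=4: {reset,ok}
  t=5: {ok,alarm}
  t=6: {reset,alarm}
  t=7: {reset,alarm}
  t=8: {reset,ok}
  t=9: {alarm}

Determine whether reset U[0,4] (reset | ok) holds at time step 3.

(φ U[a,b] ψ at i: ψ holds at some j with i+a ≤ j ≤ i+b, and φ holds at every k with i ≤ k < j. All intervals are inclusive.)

Need some j in [3,7] with (reset | ok), and reset at every k in [3,j-1].
  j=3: (reset | ok) holds; no prefix to check → satisfied.

True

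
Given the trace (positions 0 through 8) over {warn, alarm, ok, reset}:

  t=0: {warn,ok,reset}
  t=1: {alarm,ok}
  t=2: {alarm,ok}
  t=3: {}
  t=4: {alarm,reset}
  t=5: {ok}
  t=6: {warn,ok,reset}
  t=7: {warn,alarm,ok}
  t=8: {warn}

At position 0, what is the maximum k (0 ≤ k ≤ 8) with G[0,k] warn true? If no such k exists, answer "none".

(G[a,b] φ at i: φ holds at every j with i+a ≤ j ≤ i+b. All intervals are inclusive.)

warn must hold from j=0 onward; find where it first fails.
  j=0: holds
  j=1: fails
Holds on [0,0], so largest k = 0.

0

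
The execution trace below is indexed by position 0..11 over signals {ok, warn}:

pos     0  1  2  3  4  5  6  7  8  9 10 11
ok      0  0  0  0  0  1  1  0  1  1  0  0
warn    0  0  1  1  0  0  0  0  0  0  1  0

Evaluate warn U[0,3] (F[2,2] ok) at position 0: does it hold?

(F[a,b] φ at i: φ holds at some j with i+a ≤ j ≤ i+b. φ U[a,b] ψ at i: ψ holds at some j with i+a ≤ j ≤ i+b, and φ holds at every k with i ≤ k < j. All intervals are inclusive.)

Does not hold

Need some j in [0,3] with F[2,2] ok, and warn at every k in [0,j-1].
  j=0: F[2,2] ok — fails (none in [2,2]).
  j=1: F[2,2] ok — fails (none in [3,3]).
  j=2: F[2,2] ok — fails (none in [4,4]).
  j=3: F[2,2] ok holds, but warn fails at k=0 → not this j.
No j in the window works → until fails.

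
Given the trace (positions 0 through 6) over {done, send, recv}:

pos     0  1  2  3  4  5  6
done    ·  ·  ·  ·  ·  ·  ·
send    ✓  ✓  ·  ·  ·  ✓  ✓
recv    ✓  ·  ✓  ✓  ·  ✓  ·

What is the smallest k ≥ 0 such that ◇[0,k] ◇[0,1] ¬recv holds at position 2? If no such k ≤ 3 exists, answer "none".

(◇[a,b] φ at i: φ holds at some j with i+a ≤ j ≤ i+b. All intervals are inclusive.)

1

Scan j = 2,3,… for ◇[0,1] ¬recv:
  j=2: fails
  j=3: holds
First hit at j=3, so smallest k = 3-2 = 1.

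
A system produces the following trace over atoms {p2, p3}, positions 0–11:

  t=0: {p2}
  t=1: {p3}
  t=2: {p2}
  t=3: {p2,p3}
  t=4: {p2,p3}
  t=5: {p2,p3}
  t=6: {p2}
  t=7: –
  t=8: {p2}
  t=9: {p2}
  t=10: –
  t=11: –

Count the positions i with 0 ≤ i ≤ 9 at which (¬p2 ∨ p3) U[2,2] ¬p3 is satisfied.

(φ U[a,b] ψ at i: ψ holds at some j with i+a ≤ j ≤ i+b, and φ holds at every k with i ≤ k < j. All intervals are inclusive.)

1

Evaluate at each i in [0,9]:
  i=0: ✗ (lhs fails at k=0 before rhs at j=2)
  i=1: ✗ (no rhs in [3,3])
  i=2: ✗ (no rhs in [4,4])
  i=3: ✗ (no rhs in [5,5])
  i=4: ✓ (rhs at j=6; lhs holds on [4,5])
  i=5: ✗ (lhs fails at k=6 before rhs at j=7)
  i=6: ✗ (lhs fails at k=6 before rhs at j=8)
  i=7: ✗ (lhs fails at k=8 before rhs at j=9)
  i=8: ✗ (lhs fails at k=8 before rhs at j=10)
  i=9: ✗ (lhs fails at k=9 before rhs at j=11)
Positions where it holds: {4} → 1.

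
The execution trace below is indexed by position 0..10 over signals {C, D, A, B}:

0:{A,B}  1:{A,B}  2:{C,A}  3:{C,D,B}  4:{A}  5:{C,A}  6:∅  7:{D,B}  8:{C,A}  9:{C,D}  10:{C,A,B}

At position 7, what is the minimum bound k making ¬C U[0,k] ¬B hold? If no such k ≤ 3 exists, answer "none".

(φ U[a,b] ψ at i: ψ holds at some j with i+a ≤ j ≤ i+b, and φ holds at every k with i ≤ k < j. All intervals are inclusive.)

Need earliest j ≥ 7 with ¬B, and ¬C at every k in [7,j-1].
  j=7: rhs fails.
  j=8: rhs holds; lhs holds on [7,7]. k = 1.

1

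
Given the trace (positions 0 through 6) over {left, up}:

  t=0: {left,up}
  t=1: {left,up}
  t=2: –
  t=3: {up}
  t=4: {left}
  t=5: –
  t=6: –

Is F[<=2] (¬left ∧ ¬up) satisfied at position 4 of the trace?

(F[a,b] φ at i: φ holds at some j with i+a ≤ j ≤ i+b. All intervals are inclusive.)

Holds

Check (¬left ∧ ¬up) at each j in [4,6]:
  j=4: false
  j=5: true
  j=6: true
Found at j=5 → formula holds.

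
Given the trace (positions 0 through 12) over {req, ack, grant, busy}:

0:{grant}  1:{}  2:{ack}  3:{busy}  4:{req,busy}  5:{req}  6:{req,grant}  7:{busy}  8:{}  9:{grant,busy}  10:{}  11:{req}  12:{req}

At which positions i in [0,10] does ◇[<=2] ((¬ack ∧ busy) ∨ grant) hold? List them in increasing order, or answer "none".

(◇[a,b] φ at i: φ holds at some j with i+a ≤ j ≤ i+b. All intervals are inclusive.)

0, 1, 2, 3, 4, 5, 6, 7, 8, 9

Evaluate at each i in [0,10]:
  i=0: ✓ (witness j=0)
  i=1: ✓ (witness j=3)
  i=2: ✓ (witness j=3)
  i=3: ✓ (witness j=3)
  i=4: ✓ (witness j=4)
  i=5: ✓ (witness j=6)
  i=6: ✓ (witness j=6)
  i=7: ✓ (witness j=7)
  i=8: ✓ (witness j=9)
  i=9: ✓ (witness j=9)
  i=10: ✗ (none in [10,12])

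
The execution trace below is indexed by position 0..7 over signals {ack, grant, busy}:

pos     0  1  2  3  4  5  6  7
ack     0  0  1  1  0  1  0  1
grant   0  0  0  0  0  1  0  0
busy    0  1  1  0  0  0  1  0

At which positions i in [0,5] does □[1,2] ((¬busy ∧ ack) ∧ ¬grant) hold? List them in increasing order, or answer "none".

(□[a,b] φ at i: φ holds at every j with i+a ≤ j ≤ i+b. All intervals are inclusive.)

none

Evaluate at each i in [0,5]:
  i=0: ✗ (fails at j=1)
  i=1: ✗ (fails at j=2)
  i=2: ✗ (fails at j=4)
  i=3: ✗ (fails at j=4)
  i=4: ✗ (fails at j=5)
  i=5: ✗ (fails at j=6)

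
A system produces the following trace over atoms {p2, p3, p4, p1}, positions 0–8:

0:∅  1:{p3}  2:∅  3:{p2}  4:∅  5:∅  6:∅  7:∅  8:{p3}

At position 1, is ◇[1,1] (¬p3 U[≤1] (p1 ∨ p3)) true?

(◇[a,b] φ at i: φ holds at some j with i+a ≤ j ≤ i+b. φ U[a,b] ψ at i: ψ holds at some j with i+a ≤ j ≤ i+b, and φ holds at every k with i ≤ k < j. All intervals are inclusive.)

No

Check (¬p3 U[≤1] (p1 ∨ p3)) at each j in [2,2]:
  j=2: fails
No position in the window satisfies it → formula fails.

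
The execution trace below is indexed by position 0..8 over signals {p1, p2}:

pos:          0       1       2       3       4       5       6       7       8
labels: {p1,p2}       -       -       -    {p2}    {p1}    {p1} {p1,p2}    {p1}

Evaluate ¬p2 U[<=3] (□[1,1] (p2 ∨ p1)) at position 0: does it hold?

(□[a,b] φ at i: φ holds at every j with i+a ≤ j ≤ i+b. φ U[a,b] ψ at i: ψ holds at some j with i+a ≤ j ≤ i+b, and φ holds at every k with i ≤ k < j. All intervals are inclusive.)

Need some j in [0,3] with □[1,1] (p2 ∨ p1), and ¬p2 at every k in [0,j-1].
  j=0: □[1,1] (p2 ∨ p1) — fails at 1.
  j=1: □[1,1] (p2 ∨ p1) — fails at 2.
  j=2: □[1,1] (p2 ∨ p1) — fails at 3.
  j=3: □[1,1] (p2 ∨ p1) holds, but ¬p2 fails at k=0 → not this j.
No j in the window works → until fails.

False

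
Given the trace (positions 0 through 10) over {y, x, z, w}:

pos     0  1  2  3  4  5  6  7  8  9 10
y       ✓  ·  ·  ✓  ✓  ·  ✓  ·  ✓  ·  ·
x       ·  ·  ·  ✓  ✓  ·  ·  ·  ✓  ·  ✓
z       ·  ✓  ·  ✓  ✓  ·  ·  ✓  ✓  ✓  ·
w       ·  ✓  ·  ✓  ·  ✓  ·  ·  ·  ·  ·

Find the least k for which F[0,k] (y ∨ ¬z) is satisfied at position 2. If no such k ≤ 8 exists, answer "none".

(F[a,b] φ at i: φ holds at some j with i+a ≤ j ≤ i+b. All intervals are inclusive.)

Scan j = 2,3,… for (y ∨ ¬z):
  j=2: holds
First hit at j=2, so smallest k = 2-2 = 0.

0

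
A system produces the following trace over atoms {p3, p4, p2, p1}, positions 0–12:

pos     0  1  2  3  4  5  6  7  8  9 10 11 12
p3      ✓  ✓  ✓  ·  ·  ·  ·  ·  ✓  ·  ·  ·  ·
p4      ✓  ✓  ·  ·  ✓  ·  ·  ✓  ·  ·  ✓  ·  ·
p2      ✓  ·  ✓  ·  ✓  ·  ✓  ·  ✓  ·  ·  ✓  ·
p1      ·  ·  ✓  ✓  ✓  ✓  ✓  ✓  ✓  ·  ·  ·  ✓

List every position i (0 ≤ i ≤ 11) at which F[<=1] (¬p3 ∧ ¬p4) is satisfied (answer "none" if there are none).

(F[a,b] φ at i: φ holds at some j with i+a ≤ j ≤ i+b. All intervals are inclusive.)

2, 3, 4, 5, 6, 8, 9, 10, 11

Evaluate at each i in [0,11]:
  i=0: ✗ (none in [0,1])
  i=1: ✗ (none in [1,2])
  i=2: ✓ (witness j=3)
  i=3: ✓ (witness j=3)
  i=4: ✓ (witness j=5)
  i=5: ✓ (witness j=5)
  i=6: ✓ (witness j=6)
  i=7: ✗ (none in [7,8])
  i=8: ✓ (witness j=9)
  i=9: ✓ (witness j=9)
  i=10: ✓ (witness j=11)
  i=11: ✓ (witness j=11)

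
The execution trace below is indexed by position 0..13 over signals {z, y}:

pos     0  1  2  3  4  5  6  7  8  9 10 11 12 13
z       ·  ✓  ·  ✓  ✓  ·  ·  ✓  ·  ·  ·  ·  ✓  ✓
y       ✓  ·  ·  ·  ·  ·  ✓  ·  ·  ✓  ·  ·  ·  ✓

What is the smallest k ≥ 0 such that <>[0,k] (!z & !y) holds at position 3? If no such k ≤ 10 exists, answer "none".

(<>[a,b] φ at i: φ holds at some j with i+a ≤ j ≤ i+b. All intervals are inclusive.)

Scan j = 3,4,… for (!z & !y):
  j=3: fails
  j=4: fails
  j=5: holds
First hit at j=5, so smallest k = 5-3 = 2.

2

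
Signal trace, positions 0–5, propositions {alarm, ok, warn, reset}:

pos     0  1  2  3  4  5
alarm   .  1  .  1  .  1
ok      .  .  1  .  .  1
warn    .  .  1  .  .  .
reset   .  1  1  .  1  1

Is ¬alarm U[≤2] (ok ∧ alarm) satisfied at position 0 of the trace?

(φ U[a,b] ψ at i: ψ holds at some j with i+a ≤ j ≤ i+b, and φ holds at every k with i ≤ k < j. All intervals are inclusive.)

Need some j in [0,2] with (ok ∧ alarm), and ¬alarm at every k in [0,j-1].
  j=0: (ok ∧ alarm) false.
  j=1: (ok ∧ alarm) false.
  j=2: (ok ∧ alarm) false.
No j in the window works → until fails.

Does not hold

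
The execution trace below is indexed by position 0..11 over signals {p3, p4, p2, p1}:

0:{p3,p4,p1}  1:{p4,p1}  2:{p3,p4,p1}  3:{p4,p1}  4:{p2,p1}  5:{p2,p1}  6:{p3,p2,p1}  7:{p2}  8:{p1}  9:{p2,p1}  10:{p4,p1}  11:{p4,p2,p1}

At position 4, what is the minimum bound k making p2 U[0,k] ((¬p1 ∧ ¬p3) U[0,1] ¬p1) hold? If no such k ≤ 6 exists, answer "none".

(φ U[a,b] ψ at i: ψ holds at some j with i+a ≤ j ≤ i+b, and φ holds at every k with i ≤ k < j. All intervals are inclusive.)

Need earliest j ≥ 4 with ((¬p1 ∧ ¬p3) U[0,1] ¬p1), and p2 at every k in [4,j-1].
  j=4: rhs fails.
  j=5: rhs fails.
  j=6: rhs fails.
  j=7: rhs holds; lhs holds on [4,6]. k = 3.

3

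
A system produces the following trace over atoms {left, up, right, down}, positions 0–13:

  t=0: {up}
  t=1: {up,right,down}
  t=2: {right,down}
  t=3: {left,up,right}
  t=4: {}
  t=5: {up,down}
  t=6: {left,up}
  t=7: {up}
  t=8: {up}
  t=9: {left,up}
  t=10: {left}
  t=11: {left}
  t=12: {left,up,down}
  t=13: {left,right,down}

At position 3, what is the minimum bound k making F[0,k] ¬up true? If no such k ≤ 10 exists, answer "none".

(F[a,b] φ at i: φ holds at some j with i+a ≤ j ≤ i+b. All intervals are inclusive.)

Scan j = 3,4,… for ¬up:
  j=3: fails
  j=4: holds
First hit at j=4, so smallest k = 4-3 = 1.

1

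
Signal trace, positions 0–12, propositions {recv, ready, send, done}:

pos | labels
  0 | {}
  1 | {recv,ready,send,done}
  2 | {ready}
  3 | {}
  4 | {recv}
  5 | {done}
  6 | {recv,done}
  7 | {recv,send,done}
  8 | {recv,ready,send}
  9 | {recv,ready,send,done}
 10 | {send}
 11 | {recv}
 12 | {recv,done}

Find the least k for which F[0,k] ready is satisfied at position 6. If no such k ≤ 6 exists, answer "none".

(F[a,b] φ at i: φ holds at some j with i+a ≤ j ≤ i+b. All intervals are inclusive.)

Scan j = 6,7,… for ready:
  j=6: fails
  j=7: fails
  j=8: holds
First hit at j=8, so smallest k = 8-6 = 2.

2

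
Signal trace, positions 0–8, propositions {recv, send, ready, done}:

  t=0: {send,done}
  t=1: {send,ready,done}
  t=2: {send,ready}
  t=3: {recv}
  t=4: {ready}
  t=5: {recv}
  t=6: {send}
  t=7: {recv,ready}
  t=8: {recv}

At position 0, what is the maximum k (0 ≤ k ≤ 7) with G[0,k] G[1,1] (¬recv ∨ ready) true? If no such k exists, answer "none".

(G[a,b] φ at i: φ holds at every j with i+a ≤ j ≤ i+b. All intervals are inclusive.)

G[1,1] (¬recv ∨ ready) must hold from j=0 onward; find where it first fails.
  j=0: holds
  j=1: holds
  j=2: fails
Holds on [0,1], so largest k = 1.

1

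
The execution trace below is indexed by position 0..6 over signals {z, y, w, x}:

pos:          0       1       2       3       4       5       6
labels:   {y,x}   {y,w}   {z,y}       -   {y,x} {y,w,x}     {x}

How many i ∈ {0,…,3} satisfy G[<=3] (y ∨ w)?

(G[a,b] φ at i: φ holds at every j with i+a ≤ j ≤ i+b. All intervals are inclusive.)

Evaluate at each i in [0,3]:
  i=0: ✗ (fails at j=3)
  i=1: ✗ (fails at j=3)
  i=2: ✗ (fails at j=3)
  i=3: ✗ (fails at j=3)
Positions where it holds: {} → 0.

0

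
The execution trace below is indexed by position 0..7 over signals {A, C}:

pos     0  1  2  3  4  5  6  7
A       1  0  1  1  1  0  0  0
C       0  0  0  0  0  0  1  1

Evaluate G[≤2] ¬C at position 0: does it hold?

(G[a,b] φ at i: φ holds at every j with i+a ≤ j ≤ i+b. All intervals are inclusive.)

Check ¬C at every j in [0,2]:
  j=0: true
  j=1: true
  j=2: true
All positions satisfy it → formula holds.

Holds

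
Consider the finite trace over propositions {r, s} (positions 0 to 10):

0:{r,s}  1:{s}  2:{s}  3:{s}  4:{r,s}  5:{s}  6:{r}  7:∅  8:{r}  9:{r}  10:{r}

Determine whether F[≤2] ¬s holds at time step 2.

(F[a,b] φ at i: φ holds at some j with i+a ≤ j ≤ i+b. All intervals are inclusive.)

Check ¬s at each j in [2,4]:
  j=2: false
  j=3: false
  j=4: false
No position in the window satisfies it → formula fails.

Does not hold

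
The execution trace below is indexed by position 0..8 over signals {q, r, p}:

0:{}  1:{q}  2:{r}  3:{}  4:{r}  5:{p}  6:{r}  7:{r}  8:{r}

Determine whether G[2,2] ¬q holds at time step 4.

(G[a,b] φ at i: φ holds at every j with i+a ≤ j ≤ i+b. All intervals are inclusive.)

Check ¬q at every j in [6,6]:
  j=6: true
All positions satisfy it → formula holds.

True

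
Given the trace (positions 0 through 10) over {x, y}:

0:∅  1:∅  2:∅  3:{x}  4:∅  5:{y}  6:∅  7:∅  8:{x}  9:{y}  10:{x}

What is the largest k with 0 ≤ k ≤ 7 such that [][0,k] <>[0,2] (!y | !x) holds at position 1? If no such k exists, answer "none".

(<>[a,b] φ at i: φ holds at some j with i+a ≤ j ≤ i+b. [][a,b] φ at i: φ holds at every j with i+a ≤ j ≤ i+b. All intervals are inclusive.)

7

<>[0,2] (!y | !x) must hold from j=1 onward; find where it first fails.
  j=1: holds
  j=2: holds
  j=3: holds
  j=4: holds
  j=5: holds
  j=6: holds
  j=7: holds
  j=8: holds
Holds through j=8; largest k = 7.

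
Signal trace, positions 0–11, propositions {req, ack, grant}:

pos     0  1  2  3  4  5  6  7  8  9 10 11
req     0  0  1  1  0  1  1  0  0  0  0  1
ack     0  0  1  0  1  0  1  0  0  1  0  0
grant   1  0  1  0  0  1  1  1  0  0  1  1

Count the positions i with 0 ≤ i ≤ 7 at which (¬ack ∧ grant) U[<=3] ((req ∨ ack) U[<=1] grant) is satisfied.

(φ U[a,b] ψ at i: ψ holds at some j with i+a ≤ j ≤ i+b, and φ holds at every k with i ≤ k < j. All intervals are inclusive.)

Evaluate at each i in [0,7]:
  i=0: ✓ (rhs at j=0)
  i=1: ✗ (lhs fails at k=1 before rhs at j=2)
  i=2: ✓ (rhs at j=2)
  i=3: ✗ (lhs fails at k=3 before rhs at j=4)
  i=4: ✓ (rhs at j=4)
  i=5: ✓ (rhs at j=5)
  i=6: ✓ (rhs at j=6)
  i=7: ✓ (rhs at j=7)
Positions where it holds: {0, 2, 4, 5, 6, 7} → 6.

6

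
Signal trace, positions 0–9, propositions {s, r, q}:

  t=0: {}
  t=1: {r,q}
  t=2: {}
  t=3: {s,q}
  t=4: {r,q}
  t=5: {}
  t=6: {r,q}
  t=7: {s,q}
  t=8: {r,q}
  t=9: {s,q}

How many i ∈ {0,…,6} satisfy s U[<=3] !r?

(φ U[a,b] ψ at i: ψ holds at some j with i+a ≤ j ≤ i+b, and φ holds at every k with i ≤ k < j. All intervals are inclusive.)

Evaluate at each i in [0,6]:
  i=0: ✓ (rhs at j=0)
  i=1: ✗ (lhs fails at k=1 before rhs at j=2)
  i=2: ✓ (rhs at j=2)
  i=3: ✓ (rhs at j=3)
  i=4: ✗ (lhs fails at k=4 before rhs at j=5)
  i=5: ✓ (rhs at j=5)
  i=6: ✗ (lhs fails at k=6 before rhs at j=7)
Positions where it holds: {0, 2, 3, 5} → 4.

4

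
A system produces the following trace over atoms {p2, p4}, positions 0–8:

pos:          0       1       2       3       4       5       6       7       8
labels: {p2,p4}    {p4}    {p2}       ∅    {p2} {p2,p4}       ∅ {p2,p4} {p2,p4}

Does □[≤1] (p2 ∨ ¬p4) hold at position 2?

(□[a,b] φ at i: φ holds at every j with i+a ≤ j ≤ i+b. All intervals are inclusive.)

Holds

Check (p2 ∨ ¬p4) at every j in [2,3]:
  j=2: true
  j=3: true
All positions satisfy it → formula holds.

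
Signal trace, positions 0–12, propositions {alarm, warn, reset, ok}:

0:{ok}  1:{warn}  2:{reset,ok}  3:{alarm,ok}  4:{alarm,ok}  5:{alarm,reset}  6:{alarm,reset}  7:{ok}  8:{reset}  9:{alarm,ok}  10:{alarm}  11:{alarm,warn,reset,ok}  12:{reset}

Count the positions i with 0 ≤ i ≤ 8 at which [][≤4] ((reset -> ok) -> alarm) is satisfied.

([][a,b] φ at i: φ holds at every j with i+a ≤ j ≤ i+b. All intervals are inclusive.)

1

Evaluate at each i in [0,8]:
  i=0: ✗ (fails at j=0)
  i=1: ✗ (fails at j=1)
  i=2: ✗ (fails at j=2)
  i=3: ✗ (fails at j=7)
  i=4: ✗ (fails at j=7)
  i=5: ✗ (fails at j=7)
  i=6: ✗ (fails at j=7)
  i=7: ✗ (fails at j=7)
  i=8: ✓ (all of [8,12])
Positions where it holds: {8} → 1.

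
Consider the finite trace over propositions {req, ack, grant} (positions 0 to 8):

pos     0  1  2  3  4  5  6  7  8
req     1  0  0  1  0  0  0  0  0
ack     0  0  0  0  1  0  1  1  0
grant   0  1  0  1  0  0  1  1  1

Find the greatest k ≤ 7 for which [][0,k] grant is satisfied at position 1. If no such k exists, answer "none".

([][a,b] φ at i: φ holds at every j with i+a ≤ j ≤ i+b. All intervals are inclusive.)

0

grant must hold from j=1 onward; find where it first fails.
  j=1: holds
  j=2: fails
Holds on [1,1], so largest k = 0.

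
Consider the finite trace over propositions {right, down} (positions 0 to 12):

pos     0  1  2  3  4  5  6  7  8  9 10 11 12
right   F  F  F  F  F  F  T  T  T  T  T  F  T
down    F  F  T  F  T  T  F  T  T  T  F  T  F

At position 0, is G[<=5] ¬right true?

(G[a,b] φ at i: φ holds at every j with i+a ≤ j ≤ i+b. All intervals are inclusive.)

Check ¬right at every j in [0,5]:
  j=0: true
  j=1: true
  j=2: true
  j=3: true
  j=4: true
  j=5: true
All positions satisfy it → formula holds.

True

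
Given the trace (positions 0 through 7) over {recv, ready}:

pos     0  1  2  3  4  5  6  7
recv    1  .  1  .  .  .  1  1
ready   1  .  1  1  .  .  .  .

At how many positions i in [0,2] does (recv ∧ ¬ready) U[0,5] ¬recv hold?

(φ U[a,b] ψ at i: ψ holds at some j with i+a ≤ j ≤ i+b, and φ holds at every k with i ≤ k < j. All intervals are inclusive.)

Evaluate at each i in [0,2]:
  i=0: ✗ (lhs fails at k=0 before rhs at j=1)
  i=1: ✓ (rhs at j=1)
  i=2: ✗ (lhs fails at k=2 before rhs at j=3)
Positions where it holds: {1} → 1.

1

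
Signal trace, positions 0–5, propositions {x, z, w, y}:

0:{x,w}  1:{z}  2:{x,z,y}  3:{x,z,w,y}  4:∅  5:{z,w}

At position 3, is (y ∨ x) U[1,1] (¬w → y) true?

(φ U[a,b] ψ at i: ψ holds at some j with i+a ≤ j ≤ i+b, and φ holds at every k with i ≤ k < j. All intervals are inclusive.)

Need some j in [4,4] with (¬w → y), and (y ∨ x) at every k in [3,j-1].
  j=4: (¬w → y) false.
No j in the window works → until fails.

Does not hold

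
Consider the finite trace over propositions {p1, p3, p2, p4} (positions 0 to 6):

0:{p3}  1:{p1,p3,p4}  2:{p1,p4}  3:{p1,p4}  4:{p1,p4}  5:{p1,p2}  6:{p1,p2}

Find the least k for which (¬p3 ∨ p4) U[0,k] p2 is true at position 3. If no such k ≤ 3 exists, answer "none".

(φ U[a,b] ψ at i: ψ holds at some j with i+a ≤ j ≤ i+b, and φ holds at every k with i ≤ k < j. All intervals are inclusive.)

Need earliest j ≥ 3 with p2, and (¬p3 ∨ p4) at every k in [3,j-1].
  j=3: rhs fails.
  j=4: rhs fails.
  j=5: rhs holds; lhs holds on [3,4]. k = 2.

2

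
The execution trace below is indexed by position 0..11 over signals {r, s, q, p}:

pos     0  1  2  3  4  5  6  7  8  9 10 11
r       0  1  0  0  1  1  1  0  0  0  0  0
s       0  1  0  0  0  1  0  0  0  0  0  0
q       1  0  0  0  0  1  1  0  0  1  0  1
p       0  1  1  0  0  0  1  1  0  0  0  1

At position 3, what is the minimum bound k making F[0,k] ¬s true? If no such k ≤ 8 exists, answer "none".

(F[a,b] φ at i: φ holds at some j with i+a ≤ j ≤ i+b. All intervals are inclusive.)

Scan j = 3,4,… for ¬s:
  j=3: holds
First hit at j=3, so smallest k = 3-3 = 0.

0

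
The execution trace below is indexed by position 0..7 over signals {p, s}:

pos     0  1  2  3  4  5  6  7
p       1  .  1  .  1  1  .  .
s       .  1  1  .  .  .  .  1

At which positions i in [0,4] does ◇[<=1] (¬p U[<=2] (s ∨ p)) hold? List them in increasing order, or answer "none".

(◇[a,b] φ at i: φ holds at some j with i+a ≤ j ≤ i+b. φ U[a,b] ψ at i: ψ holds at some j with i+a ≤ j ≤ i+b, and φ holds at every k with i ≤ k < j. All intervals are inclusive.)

Evaluate at each i in [0,4]:
  i=0: ✓ (witness j=0)
  i=1: ✓ (witness j=1)
  i=2: ✓ (witness j=2)
  i=3: ✓ (witness j=3)
  i=4: ✓ (witness j=4)

0, 1, 2, 3, 4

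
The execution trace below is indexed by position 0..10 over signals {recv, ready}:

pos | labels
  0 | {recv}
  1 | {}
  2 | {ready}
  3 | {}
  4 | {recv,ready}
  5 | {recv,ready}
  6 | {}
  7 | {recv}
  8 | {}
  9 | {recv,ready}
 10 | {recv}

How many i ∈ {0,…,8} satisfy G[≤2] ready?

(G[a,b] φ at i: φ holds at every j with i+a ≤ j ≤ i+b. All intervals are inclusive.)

Evaluate at each i in [0,8]:
  i=0: ✗ (fails at j=0)
  i=1: ✗ (fails at j=1)
  i=2: ✗ (fails at j=3)
  i=3: ✗ (fails at j=3)
  i=4: ✗ (fails at j=6)
  i=5: ✗ (fails at j=6)
  i=6: ✗ (fails at j=6)
  i=7: ✗ (fails at j=7)
  i=8: ✗ (fails at j=8)
Positions where it holds: {} → 0.

0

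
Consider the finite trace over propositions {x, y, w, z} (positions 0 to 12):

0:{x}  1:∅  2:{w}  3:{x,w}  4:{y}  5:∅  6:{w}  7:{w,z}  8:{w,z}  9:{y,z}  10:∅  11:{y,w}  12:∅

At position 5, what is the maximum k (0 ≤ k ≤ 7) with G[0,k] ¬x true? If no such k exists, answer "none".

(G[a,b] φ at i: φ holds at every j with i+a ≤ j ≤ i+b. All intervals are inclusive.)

¬x must hold from j=5 onward; find where it first fails.
  j=5: holds
  j=6: holds
  j=7: holds
  j=8: holds
  j=9: holds
  j=10: holds
  j=11: holds
  j=12: holds
Holds through j=12; largest k = 7.

7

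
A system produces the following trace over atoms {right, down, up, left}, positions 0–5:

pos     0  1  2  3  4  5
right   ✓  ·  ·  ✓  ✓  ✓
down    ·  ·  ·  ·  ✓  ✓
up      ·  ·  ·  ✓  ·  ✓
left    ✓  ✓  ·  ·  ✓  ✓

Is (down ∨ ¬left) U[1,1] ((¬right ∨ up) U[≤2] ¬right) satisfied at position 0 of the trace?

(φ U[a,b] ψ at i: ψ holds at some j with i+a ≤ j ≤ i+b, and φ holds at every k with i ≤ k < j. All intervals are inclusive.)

No

Need some j in [1,1] with ((¬right ∨ up) U[≤2] ¬right), and (down ∨ ¬left) at every k in [0,j-1].
  j=1: ((¬right ∨ up) U[≤2] ¬right) holds, but (down ∨ ¬left) fails at k=0 → not this j.
No j in the window works → until fails.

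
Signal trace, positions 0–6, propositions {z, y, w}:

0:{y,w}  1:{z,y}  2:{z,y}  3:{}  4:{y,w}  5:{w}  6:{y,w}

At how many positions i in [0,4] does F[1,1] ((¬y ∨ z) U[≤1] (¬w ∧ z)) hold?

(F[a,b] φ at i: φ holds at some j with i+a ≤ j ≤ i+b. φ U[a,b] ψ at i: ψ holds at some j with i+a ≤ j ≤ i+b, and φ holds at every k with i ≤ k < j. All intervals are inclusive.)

Evaluate at each i in [0,4]:
  i=0: ✓ (witness j=1)
  i=1: ✓ (witness j=2)
  i=2: ✗ (none in [3,3])
  i=3: ✗ (none in [4,4])
  i=4: ✗ (none in [5,5])
Positions where it holds: {0, 1} → 2.

2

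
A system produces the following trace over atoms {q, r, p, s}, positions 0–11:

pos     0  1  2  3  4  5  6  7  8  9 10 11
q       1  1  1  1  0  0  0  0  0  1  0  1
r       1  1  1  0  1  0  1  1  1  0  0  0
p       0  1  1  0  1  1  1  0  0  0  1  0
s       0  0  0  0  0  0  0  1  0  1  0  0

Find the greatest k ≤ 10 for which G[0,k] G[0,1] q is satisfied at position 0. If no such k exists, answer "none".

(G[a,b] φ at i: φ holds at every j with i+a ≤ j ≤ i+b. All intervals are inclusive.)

2

G[0,1] q must hold from j=0 onward; find where it first fails.
  j=0: holds
  j=1: holds
  j=2: holds
  j=3: fails
Holds on [0,2], so largest k = 2.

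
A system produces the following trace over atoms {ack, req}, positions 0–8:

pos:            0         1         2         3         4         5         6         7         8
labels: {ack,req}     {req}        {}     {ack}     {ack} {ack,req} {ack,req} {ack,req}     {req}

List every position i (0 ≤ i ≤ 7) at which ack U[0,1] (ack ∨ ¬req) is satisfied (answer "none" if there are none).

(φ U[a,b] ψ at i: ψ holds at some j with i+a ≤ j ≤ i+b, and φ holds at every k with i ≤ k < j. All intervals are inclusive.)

0, 2, 3, 4, 5, 6, 7

Evaluate at each i in [0,7]:
  i=0: ✓ (rhs at j=0)
  i=1: ✗ (lhs fails at k=1 before rhs at j=2)
  i=2: ✓ (rhs at j=2)
  i=3: ✓ (rhs at j=3)
  i=4: ✓ (rhs at j=4)
  i=5: ✓ (rhs at j=5)
  i=6: ✓ (rhs at j=6)
  i=7: ✓ (rhs at j=7)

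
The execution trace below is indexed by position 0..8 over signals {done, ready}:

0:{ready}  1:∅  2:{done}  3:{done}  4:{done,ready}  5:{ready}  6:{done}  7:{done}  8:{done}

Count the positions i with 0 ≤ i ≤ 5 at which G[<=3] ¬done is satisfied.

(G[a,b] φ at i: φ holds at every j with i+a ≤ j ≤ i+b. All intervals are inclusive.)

Evaluate at each i in [0,5]:
  i=0: ✗ (fails at j=2)
  i=1: ✗ (fails at j=2)
  i=2: ✗ (fails at j=2)
  i=3: ✗ (fails at j=3)
  i=4: ✗ (fails at j=4)
  i=5: ✗ (fails at j=6)
Positions where it holds: {} → 0.

0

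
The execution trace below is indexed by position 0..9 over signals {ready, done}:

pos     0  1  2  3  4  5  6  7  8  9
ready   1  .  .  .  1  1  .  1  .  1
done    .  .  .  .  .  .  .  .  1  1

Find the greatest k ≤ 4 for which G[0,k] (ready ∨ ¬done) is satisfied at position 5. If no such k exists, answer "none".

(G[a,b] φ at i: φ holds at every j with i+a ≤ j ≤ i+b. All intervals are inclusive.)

2

(ready ∨ ¬done) must hold from j=5 onward; find where it first fails.
  j=5: holds
  j=6: holds
  j=7: holds
  j=8: fails
Holds on [5,7], so largest k = 2.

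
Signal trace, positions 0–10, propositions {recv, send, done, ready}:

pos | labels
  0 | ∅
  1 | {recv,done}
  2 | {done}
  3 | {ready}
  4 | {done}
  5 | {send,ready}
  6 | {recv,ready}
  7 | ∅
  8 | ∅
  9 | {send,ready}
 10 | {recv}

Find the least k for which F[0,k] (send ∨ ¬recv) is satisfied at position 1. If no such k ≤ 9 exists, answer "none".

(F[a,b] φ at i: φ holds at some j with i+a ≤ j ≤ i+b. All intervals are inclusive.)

Scan j = 1,2,… for (send ∨ ¬recv):
  j=1: fails
  j=2: holds
First hit at j=2, so smallest k = 2-1 = 1.

1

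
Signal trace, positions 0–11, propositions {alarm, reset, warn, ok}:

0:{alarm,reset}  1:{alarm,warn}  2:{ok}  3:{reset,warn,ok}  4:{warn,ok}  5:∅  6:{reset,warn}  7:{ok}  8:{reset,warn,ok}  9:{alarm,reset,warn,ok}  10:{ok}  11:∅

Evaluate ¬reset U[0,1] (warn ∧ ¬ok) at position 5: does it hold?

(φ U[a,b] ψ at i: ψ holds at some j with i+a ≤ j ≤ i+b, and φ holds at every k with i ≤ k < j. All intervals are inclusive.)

Need some j in [5,6] with (warn ∧ ¬ok), and ¬reset at every k in [5,j-1].
  j=5: (warn ∧ ¬ok) false.
  j=6: (warn ∧ ¬ok) holds; ¬reset holds at every k in [5,5] → satisfied.

Holds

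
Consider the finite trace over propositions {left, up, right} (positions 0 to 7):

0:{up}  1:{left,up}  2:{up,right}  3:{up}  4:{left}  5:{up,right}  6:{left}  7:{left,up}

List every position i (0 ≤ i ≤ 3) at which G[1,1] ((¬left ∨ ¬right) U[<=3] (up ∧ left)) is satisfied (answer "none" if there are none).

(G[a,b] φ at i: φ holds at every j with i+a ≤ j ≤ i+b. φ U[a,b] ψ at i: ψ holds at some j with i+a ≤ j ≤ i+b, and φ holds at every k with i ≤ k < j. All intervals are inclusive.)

0, 3

Evaluate at each i in [0,3]:
  i=0: ✓ (all of [1,1])
  i=1: ✗ (fails at j=2)
  i=2: ✗ (fails at j=3)
  i=3: ✓ (all of [4,4])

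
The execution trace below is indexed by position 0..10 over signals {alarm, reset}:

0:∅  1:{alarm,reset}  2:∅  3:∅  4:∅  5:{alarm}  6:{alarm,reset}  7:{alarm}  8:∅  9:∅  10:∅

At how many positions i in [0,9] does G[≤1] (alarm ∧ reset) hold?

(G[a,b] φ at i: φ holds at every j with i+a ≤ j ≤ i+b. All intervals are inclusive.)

0

Evaluate at each i in [0,9]:
  i=0: ✗ (fails at j=0)
  i=1: ✗ (fails at j=2)
  i=2: ✗ (fails at j=2)
  i=3: ✗ (fails at j=3)
  i=4: ✗ (fails at j=4)
  i=5: ✗ (fails at j=5)
  i=6: ✗ (fails at j=7)
  i=7: ✗ (fails at j=7)
  i=8: ✗ (fails at j=8)
  i=9: ✗ (fails at j=9)
Positions where it holds: {} → 0.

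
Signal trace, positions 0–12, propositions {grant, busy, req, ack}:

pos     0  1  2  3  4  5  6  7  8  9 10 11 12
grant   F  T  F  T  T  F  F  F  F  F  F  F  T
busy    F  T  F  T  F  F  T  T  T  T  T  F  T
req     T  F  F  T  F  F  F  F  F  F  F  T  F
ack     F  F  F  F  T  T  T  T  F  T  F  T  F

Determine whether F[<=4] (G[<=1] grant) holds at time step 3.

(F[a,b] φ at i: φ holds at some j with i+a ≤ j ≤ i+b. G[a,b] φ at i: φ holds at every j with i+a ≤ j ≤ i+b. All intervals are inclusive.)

Yes

Check G[<=1] grant at each j in [3,7]:
  j=3: holds on [3,4]
  j=4: fails at 5
  j=5: fails at 5
  j=6: fails at 6
  j=7: fails at 7
Found at j=3 → formula holds.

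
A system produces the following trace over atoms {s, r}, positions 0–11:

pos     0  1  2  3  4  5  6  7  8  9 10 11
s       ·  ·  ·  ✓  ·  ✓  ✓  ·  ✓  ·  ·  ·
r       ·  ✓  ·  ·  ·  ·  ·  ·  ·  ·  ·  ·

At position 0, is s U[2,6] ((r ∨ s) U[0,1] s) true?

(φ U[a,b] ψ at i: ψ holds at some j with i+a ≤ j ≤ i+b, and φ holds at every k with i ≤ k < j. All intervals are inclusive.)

Need some j in [2,6] with ((r ∨ s) U[0,1] s), and s at every k in [0,j-1].
  j=2: ((r ∨ s) U[0,1] s) — fails.
  j=3: ((r ∨ s) U[0,1] s) holds, but s fails at k=0 → not this j.
  j=4: ((r ∨ s) U[0,1] s) — fails.
  j=5: ((r ∨ s) U[0,1] s) holds, but s fails at k=0 → not this j.
  j=6: ((r ∨ s) U[0,1] s) holds, but s fails at k=0 → not this j.
No j in the window works → until fails.

Does not hold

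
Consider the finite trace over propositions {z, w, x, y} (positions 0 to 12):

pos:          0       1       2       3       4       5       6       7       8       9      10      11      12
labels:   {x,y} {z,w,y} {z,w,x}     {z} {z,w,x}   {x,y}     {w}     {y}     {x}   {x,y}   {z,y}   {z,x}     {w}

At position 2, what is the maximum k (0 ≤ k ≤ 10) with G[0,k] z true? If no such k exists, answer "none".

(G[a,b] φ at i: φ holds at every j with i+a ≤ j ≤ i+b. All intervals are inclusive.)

z must hold from j=2 onward; find where it first fails.
  j=2: holds
  j=3: holds
  j=4: holds
  j=5: fails
Holds on [2,4], so largest k = 2.

2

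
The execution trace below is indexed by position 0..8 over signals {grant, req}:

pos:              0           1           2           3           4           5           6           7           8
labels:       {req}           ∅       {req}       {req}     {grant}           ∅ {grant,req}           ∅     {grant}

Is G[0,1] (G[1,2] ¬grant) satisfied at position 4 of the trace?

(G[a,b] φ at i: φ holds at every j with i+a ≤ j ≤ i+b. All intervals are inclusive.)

Check G[1,2] ¬grant at every j in [4,5]:
  j=4: fails at 6
  j=5: fails at 6
Fails at j=4 → formula fails.

No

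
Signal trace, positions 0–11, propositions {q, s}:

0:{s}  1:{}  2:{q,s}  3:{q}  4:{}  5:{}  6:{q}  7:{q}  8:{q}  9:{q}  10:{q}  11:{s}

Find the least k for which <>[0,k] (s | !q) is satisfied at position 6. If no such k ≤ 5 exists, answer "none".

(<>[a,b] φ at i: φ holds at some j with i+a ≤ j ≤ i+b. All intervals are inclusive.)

5

Scan j = 6,7,… for (s | !q):
  j=6: fails
  j=7: fails
  j=8: fails
  j=9: fails
  j=10: fails
  j=11: holds
First hit at j=11, so smallest k = 11-6 = 5.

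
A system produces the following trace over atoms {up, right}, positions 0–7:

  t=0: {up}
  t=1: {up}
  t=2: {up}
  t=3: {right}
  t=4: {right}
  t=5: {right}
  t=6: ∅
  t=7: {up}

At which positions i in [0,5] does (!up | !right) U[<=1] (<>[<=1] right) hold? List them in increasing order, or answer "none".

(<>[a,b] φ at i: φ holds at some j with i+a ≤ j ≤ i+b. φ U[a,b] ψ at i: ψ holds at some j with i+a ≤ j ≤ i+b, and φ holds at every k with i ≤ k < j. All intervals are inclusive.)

1, 2, 3, 4, 5

Evaluate at each i in [0,5]:
  i=0: ✗ (no rhs in [0,1])
  i=1: ✓ (rhs at j=2; lhs holds on [1,1])
  i=2: ✓ (rhs at j=2)
  i=3: ✓ (rhs at j=3)
  i=4: ✓ (rhs at j=4)
  i=5: ✓ (rhs at j=5)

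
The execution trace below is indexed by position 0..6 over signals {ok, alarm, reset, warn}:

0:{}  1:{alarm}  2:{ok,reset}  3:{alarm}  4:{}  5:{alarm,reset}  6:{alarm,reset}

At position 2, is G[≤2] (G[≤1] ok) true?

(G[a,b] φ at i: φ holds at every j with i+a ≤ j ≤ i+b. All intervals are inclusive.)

Check G[≤1] ok at every j in [2,4]:
  j=2: fails at 3
  j=3: fails at 3
  j=4: fails at 4
Fails at j=2 → formula fails.

Does not hold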